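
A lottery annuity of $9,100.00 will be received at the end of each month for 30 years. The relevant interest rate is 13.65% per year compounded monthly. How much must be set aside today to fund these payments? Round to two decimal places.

$786,363.82

This is an ordinary annuity: 360 payments of $9,100.00 at the end of each month.
Periodic rate r = 0.1365/12 per month; n is counted in months.
PV = PMT × [(1 − (1+r)^−n)/r] = 9,100 × [1 − (1+r)^−360] / r = $786,363.82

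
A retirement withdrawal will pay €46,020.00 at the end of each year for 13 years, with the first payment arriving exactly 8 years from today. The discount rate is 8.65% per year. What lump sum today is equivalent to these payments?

€196,425.10

Ordinary annuity of 13 payments, first payment at period 8.
Periodic rate r = 0.0865 per year.
The ordinary-annuity PV formula values the stream one period before the first payment (period 7); discount that back 7 periods:
PV₀ = 46,020 × [1 − (1+r)^−13] / r × (1+r)^−7 = €196,425.10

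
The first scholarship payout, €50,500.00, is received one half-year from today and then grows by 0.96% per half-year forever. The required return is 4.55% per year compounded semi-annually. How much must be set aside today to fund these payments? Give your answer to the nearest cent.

€3,840,304.18

Periodic rate r = 0.0455/2 per half-year.
Growing perpetuity (Gordon): PV = PMT₁ / (r − g) = 50,500 / (r − 0.0096) = €3,840,304.18.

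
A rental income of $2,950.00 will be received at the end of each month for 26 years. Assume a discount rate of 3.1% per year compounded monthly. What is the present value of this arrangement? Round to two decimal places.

$631,369.85

This is an ordinary annuity: 312 payments of $2,950.00 at the end of each month.
Periodic rate r = 0.031/12 per month; n is counted in months.
PV = PMT × [(1 − (1+r)^−n)/r] = 2,950 × [1 − (1+r)^−312] / r = $631,369.85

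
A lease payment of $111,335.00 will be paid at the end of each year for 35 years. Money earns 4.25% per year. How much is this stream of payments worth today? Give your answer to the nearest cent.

This is an ordinary annuity: 35 payments of $111,335.00 at the end of each year.
Periodic rate r = 0.0425 per year.
PV = PMT × [(1 − (1+r)^−n)/r] = 111,335 × [1 − (1+r)^−35] / r = $2,009,294.80

$2,009,294.80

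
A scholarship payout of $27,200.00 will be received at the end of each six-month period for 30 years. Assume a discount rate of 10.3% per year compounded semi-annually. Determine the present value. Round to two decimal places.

This is an ordinary annuity: 60 payments of $27,200.00 at the end of each six-month period.
Periodic rate r = 0.103/2 per half-year; n is counted in half-years.
PV = PMT × [(1 − (1+r)^−n)/r] = 27,200 × [1 − (1+r)^−60] / r = $502,201.29

$502,201.29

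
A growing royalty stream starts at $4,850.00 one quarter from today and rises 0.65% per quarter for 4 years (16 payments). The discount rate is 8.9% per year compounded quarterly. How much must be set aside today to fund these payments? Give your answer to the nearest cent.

$67,739.42

Periodic rate r = 0.089/4 per quarter; n is counted in quarters.
Growing ordinary annuity: PV = PMT₁ × [1 − ((1+g)/(1+r))^n] / (r − g) = 4,850 × [1 − ((1+0.0065)/(1+r))^16] / (r − 0.0065) = $67,739.42.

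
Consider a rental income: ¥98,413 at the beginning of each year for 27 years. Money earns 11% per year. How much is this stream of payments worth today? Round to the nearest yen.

This is an annuity due: 27 payments of ¥98,413 at the beginning of each year.
Periodic rate r = 0.11 per year.
PV = PMT × [(1 − (1+r)^−n)/r] × (1+r) = 98,413 × [1 − (1+r)^−27] / r × (1+r) = ¥933,748

¥933,748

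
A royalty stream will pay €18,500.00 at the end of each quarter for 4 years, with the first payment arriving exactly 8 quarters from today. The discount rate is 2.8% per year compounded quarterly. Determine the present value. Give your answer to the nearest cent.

Ordinary annuity of 16 payments, first payment at period 8.
Periodic rate r = 0.028/4 per quarter; n is counted in quarters.
The ordinary-annuity PV formula values the stream one period before the first payment (period 7); discount that back 7 periods:
PV₀ = 18,500 × [1 − (1+r)^−16] / r × (1+r)^−7 = €265,802.72

€265,802.72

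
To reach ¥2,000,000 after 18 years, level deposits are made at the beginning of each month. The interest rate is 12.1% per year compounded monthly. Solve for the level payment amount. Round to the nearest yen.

Level annuity due; solve FV = PMT × [((1+r)^n − 1)/r] × (1+r) for PMT.
Periodic rate r = 0.121/12 per month; n is counted in months.
With n = 216: PMT = 2,000,000 / ([((1+r)^n − 1)/r] × (1+r)) = ¥2,582

¥2,582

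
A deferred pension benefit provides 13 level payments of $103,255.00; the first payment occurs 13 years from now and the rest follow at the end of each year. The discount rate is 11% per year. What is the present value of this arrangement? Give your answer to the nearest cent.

Ordinary annuity of 13 payments, first payment at period 13.
Periodic rate r = 0.11 per year.
The ordinary-annuity PV formula values the stream one period before the first payment (period 12); discount that back 12 periods:
PV₀ = 103,255 × [1 − (1+r)^−13] / r × (1+r)^−12 = $199,219.01

$199,219.01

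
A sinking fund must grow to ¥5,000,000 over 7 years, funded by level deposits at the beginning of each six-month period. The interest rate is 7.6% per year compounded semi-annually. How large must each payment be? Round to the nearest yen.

Level annuity due; solve FV = PMT × [((1+r)^n − 1)/r] × (1+r) for PMT.
Periodic rate r = 0.076/2 per half-year; n is counted in half-years.
With n = 14: PMT = 5,000,000 / ([((1+r)^n − 1)/r] × (1+r)) = ¥266,971

¥266,971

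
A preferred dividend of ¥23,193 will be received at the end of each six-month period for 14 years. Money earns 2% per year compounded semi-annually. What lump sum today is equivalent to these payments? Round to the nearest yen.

¥563,971

This is an ordinary annuity: 28 payments of ¥23,193 at the end of each six-month period.
Periodic rate r = 0.02/2 per half-year; n is counted in half-years.
PV = PMT × [(1 − (1+r)^−n)/r] = 23,193 × [1 − (1+r)^−28] / r = ¥563,971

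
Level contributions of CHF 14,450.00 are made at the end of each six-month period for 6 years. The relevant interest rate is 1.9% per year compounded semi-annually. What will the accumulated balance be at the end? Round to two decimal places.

CHF 182,753.28

This is an ordinary annuity: 12 deposits of CHF 14,450.00 at the end of each six-month period.
Periodic rate r = 0.019/2 per half-year; n is counted in half-years.
FV = PMT × [((1+r)^n − 1)/r] = 14,450 × [(1+r)^12 − 1] / r = CHF 182,753.28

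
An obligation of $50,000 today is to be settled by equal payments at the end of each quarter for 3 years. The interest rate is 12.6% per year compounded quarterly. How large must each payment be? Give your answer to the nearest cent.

$5,068.19

Level ordinary annuity; solve PV = PMT × [(1 − (1+r)^−n)/r] for PMT.
Periodic rate r = 0.126/4 per quarter; n is counted in quarters.
With n = 12: PMT = 50,000 / ([(1 − (1+r)^−n)/r]) = $5,068.19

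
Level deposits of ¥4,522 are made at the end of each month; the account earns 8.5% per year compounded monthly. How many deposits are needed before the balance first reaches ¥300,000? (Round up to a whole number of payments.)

55 payments

Periodic rate r = 0.085/12 per month; n is counted in months.
Ordinary annuity FV: 300,000 = 4,522 × [((1+r)^n − 1)/r].
(1+r)^n = 1 + 300,000 × r / 4,522, so n = ln(1 + 300,000·r/4,522) / ln(1+r) = 54.58.
Round up to a whole number of payments: n = 55.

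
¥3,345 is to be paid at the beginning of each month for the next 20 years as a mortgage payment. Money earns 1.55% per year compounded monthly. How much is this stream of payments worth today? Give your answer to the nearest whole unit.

This is an annuity due: 240 payments of ¥3,345 at the beginning of each month.
Periodic rate r = 0.0155/12 per month; n is counted in months.
PV = PMT × [(1 − (1+r)^−n)/r] × (1+r) = 3,345 × [1 − (1+r)^−240] / r × (1+r) = ¥690,798

¥690,798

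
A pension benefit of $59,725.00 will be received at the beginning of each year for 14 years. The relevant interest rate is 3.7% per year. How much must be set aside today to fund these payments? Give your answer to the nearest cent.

This is an annuity due: 14 payments of $59,725.00 at the beginning of each year.
Periodic rate r = 0.037 per year.
PV = PMT × [(1 − (1+r)^−n)/r] × (1+r) = 59,725 × [1 − (1+r)^−14] / r × (1+r) = $667,375.20

$667,375.20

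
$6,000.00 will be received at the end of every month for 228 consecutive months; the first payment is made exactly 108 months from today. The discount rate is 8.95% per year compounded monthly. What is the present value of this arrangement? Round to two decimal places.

$296,506.83

Ordinary annuity of 228 payments, first payment at period 108.
Periodic rate r = 0.0895/12 per month; n is counted in months.
The ordinary-annuity PV formula values the stream one period before the first payment (period 107); discount that back 107 periods:
PV₀ = 6,000 × [1 − (1+r)^−228] / r × (1+r)^−107 = $296,506.83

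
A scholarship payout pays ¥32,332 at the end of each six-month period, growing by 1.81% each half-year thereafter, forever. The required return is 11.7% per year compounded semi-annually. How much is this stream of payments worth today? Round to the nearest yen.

¥800,297

Periodic rate r = 0.117/2 per half-year.
Growing perpetuity (Gordon): PV = PMT₁ / (r − g) = 32,332 / (r − 0.0181) = ¥800,297.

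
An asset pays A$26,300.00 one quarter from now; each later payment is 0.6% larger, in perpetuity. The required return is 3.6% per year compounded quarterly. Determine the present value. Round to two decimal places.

A$8,766,666.67

Periodic rate r = 0.036/4 per quarter.
Growing perpetuity (Gordon): PV = PMT₁ / (r − g) = 26,300 / (r − 0.006) = A$8,766,666.67.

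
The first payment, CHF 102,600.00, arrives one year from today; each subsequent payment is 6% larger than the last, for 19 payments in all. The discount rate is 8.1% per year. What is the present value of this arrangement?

Periodic rate r = 0.081 per year.
Growing ordinary annuity: PV = PMT₁ × [1 − ((1+g)/(1+r))^n] / (r − g) = 102,600 × [1 − ((1+0.06)/(1+r))^19] / (r − 0.06) = CHF 1,520,200.91.

CHF 1,520,200.91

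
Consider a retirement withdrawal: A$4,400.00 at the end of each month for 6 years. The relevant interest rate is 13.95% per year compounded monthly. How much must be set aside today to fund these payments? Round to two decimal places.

A$213,810.45

This is an ordinary annuity: 72 payments of A$4,400.00 at the end of each month.
Periodic rate r = 0.1395/12 per month; n is counted in months.
PV = PMT × [(1 − (1+r)^−n)/r] = 4,400 × [1 − (1+r)^−72] / r = A$213,810.45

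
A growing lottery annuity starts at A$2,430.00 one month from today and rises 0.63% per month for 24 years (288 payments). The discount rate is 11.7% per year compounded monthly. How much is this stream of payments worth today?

A$441,498.36

Periodic rate r = 0.117/12 per month; n is counted in months.
Growing ordinary annuity: PV = PMT₁ × [1 − ((1+g)/(1+r))^n] / (r − g) = 2,430 × [1 − ((1+0.0063)/(1+r))^288] / (r − 0.0063) = A$441,498.36.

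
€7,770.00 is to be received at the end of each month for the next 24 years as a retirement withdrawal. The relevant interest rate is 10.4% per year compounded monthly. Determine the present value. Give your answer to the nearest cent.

€821,852.28

This is an ordinary annuity: 288 payments of €7,770.00 at the end of each month.
Periodic rate r = 0.104/12 per month; n is counted in months.
PV = PMT × [(1 − (1+r)^−n)/r] = 7,770 × [1 − (1+r)^−288] / r = €821,852.28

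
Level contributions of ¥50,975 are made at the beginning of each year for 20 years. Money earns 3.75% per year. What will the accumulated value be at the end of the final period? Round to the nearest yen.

¥1,534,630

This is an annuity due: 20 deposits of ¥50,975 at the beginning of each year.
Periodic rate r = 0.0375 per year.
FV = PMT × [((1+r)^n − 1)/r] × (1+r) = 50,975 × [(1+r)^20 − 1] / r × (1+r) = ¥1,534,630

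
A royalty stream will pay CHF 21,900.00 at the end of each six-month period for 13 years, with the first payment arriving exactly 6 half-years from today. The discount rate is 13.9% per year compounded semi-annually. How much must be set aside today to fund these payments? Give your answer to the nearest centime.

Ordinary annuity of 26 payments, first payment at period 6.
Periodic rate r = 0.139/2 per half-year; n is counted in half-years.
The ordinary-annuity PV formula values the stream one period before the first payment (period 5); discount that back 5 periods:
PV₀ = 21,900 × [1 − (1+r)^−26] / r × (1+r)^−5 = CHF 185,941.88

CHF 185,941.88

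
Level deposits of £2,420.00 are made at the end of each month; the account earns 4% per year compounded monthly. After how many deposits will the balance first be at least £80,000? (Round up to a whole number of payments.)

Periodic rate r = 0.04/12 per month; n is counted in months.
Ordinary annuity FV: 80,000 = 2,420 × [((1+r)^n − 1)/r].
(1+r)^n = 1 + 80,000 × r / 2,420, so n = ln(1 + 80,000·r/2,420) / ln(1+r) = 31.41.
Round up to a whole number of payments: n = 32.

32 payments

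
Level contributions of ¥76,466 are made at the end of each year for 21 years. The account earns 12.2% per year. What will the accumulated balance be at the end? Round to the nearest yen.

¥6,403,282

This is an ordinary annuity: 21 deposits of ¥76,466 at the end of each year.
Periodic rate r = 0.122 per year.
FV = PMT × [((1+r)^n − 1)/r] = 76,466 × [(1+r)^21 − 1] / r = ¥6,403,282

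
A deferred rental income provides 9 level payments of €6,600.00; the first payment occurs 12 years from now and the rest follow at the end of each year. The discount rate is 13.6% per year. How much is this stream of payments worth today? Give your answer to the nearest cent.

Ordinary annuity of 9 payments, first payment at period 12.
Periodic rate r = 0.136 per year.
The ordinary-annuity PV formula values the stream one period before the first payment (period 11); discount that back 11 periods:
PV₀ = 6,600 × [1 − (1+r)^−9] / r × (1+r)^−11 = €8,147.33

€8,147.33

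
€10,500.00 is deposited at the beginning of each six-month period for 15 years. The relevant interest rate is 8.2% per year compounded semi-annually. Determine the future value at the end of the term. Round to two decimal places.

This is an annuity due: 30 deposits of €10,500.00 at the beginning of each six-month period.
Periodic rate r = 0.082/2 per half-year; n is counted in half-years.
FV = PMT × [((1+r)^n − 1)/r] × (1+r) = 10,500 × [(1+r)^30 − 1] / r × (1+r) = €623,377.95

€623,377.95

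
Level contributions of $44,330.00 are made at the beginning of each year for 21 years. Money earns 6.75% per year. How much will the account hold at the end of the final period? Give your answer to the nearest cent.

$2,062,606.99

This is an annuity due: 21 deposits of $44,330.00 at the beginning of each year.
Periodic rate r = 0.0675 per year.
FV = PMT × [((1+r)^n − 1)/r] × (1+r) = 44,330 × [(1+r)^21 − 1] / r × (1+r) = $2,062,606.99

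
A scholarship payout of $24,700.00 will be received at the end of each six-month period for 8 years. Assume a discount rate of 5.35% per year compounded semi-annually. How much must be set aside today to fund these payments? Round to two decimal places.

This is an ordinary annuity: 16 payments of $24,700.00 at the end of each six-month period.
Periodic rate r = 0.0535/2 per half-year; n is counted in half-years.
PV = PMT × [(1 − (1+r)^−n)/r] = 24,700 × [1 − (1+r)^−16] / r = $318,110.33

$318,110.33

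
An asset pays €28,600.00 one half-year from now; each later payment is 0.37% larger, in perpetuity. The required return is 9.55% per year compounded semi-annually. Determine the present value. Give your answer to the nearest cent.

€649,262.20

Periodic rate r = 0.0955/2 per half-year.
Growing perpetuity (Gordon): PV = PMT₁ / (r − g) = 28,600 / (r − 0.0037) = €649,262.20.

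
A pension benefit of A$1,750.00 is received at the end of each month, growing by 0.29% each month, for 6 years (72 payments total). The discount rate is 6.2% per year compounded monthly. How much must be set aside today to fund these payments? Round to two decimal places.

A$115,825.59

Periodic rate r = 0.062/12 per month; n is counted in months.
Growing ordinary annuity: PV = PMT₁ × [1 − ((1+g)/(1+r))^n] / (r − g) = 1,750 × [1 − ((1+0.0029)/(1+r))^72] / (r − 0.0029) = A$115,825.59.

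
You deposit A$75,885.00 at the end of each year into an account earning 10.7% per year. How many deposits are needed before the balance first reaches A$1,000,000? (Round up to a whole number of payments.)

Periodic rate r = 0.107 per year.
Ordinary annuity FV: 1,000,000 = 75,885 × [((1+r)^n − 1)/r].
(1+r)^n = 1 + 1,000,000 × r / 75,885, so n = ln(1 + 1,000,000·r/75,885) / ln(1+r) = 8.65.
Round up to a whole number of payments: n = 9.

9 payments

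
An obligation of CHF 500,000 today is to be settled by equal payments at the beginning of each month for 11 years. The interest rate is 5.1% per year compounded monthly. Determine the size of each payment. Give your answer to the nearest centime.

CHF 4,936.06

Level annuity due; solve PV = PMT × [(1 − (1+r)^−n)/r] × (1+r) for PMT.
Periodic rate r = 0.051/12 per month; n is counted in months.
With n = 132: PMT = 500,000 / ([(1 − (1+r)^−n)/r] × (1+r)) = CHF 4,936.06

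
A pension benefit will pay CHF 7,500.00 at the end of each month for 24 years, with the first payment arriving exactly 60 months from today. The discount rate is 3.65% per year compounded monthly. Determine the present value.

CHF 1,201,708.57

Ordinary annuity of 288 payments, first payment at period 60.
Periodic rate r = 0.0365/12 per month; n is counted in months.
The ordinary-annuity PV formula values the stream one period before the first payment (period 59); discount that back 59 periods:
PV₀ = 7,500 × [1 − (1+r)^−288] / r × (1+r)^−59 = CHF 1,201,708.57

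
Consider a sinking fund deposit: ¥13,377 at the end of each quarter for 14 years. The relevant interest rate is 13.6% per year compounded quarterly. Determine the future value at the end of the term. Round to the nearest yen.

This is an ordinary annuity: 56 deposits of ¥13,377 at the end of each quarter.
Periodic rate r = 0.136/4 per quarter; n is counted in quarters.
FV = PMT × [((1+r)^n − 1)/r] = 13,377 × [(1+r)^56 − 1] / r = ¥2,165,321

¥2,165,321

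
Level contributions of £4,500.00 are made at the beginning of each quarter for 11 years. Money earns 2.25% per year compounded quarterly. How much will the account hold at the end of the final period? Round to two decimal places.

This is an annuity due: 44 deposits of £4,500.00 at the beginning of each quarter.
Periodic rate r = 0.0225/4 per quarter; n is counted in quarters.
FV = PMT × [((1+r)^n − 1)/r] × (1+r) = 4,500 × [(1+r)^44 − 1] / r × (1+r) = £225,204.83

£225,204.83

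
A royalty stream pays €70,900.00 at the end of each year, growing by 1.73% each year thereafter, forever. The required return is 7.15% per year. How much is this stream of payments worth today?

€1,308,118.08

Periodic rate r = 0.0715 per year.
Growing perpetuity (Gordon): PV = PMT₁ / (r − g) = 70,900 / (r − 0.0173) = €1,308,118.08.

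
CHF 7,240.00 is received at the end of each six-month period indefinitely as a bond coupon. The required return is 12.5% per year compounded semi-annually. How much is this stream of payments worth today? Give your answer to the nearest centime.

Periodic rate r = 0.125/2 per half-year.
Level perpetuity: PV = PMT / r = 7,240 / (0.125/2) = CHF 115,840.00.

CHF 115,840.00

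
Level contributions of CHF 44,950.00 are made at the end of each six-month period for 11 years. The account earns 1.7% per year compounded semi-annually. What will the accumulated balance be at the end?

This is an ordinary annuity: 22 deposits of CHF 44,950.00 at the end of each six-month period.
Periodic rate r = 0.017/2 per half-year; n is counted in half-years.
FV = PMT × [((1+r)^n − 1)/r] = 44,950 × [(1+r)^22 − 1] / r = CHF 1,082,368.95

CHF 1,082,368.95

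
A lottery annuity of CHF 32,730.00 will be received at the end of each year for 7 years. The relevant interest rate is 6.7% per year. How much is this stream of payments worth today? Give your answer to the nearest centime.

This is an ordinary annuity: 7 payments of CHF 32,730.00 at the end of each year.
Periodic rate r = 0.067 per year.
PV = PMT × [(1 − (1+r)^−n)/r] = 32,730 × [1 − (1+r)^−7] / r = CHF 178,251.41

CHF 178,251.41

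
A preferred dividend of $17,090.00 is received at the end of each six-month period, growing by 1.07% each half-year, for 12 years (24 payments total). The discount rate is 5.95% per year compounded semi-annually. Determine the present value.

$324,028.91

Periodic rate r = 0.0595/2 per half-year; n is counted in half-years.
Growing ordinary annuity: PV = PMT₁ × [1 − ((1+g)/(1+r))^n] / (r − g) = 17,090 × [1 − ((1+0.0107)/(1+r))^24] / (r − 0.0107) = $324,028.91.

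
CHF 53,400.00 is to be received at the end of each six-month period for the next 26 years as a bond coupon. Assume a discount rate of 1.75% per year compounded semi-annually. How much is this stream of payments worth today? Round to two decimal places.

CHF 2,223,241.32

This is an ordinary annuity: 52 payments of CHF 53,400.00 at the end of each six-month period.
Periodic rate r = 0.0175/2 per half-year; n is counted in half-years.
PV = PMT × [(1 − (1+r)^−n)/r] = 53,400 × [1 − (1+r)^−52] / r = CHF 2,223,241.32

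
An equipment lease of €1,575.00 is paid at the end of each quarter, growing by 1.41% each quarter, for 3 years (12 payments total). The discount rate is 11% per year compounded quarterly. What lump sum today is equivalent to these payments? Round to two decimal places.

€17,130.50

Periodic rate r = 0.11/4 per quarter; n is counted in quarters.
Growing ordinary annuity: PV = PMT₁ × [1 − ((1+g)/(1+r))^n] / (r − g) = 1,575 × [1 − ((1+0.0141)/(1+r))^12] / (r − 0.0141) = €17,130.50.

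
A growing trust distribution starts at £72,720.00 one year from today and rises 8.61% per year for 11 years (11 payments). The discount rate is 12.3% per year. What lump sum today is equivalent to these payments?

£606,091.59

Periodic rate r = 0.123 per year.
Growing ordinary annuity: PV = PMT₁ × [1 − ((1+g)/(1+r))^n] / (r − g) = 72,720 × [1 − ((1+0.0861)/(1+r))^11] / (r − 0.0861) = £606,091.59.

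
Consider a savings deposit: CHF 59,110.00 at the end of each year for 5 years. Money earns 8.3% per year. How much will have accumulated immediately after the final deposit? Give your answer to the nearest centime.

CHF 348,855.18

This is an ordinary annuity: 5 deposits of CHF 59,110.00 at the end of each year.
Periodic rate r = 0.083 per year.
FV = PMT × [((1+r)^n − 1)/r] = 59,110 × [(1+r)^5 − 1] / r = CHF 348,855.18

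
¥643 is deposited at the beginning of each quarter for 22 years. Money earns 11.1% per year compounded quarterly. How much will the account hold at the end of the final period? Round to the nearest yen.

¥240,996

This is an annuity due: 88 deposits of ¥643 at the beginning of each quarter.
Periodic rate r = 0.111/4 per quarter; n is counted in quarters.
FV = PMT × [((1+r)^n − 1)/r] × (1+r) = 643 × [(1+r)^88 − 1] / r × (1+r) = ¥240,996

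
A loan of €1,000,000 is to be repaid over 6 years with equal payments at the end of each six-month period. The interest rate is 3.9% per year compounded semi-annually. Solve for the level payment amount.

€94,269.47

Level ordinary annuity; solve PV = PMT × [(1 − (1+r)^−n)/r] for PMT.
Periodic rate r = 0.039/2 per half-year; n is counted in half-years.
With n = 12: PMT = 1,000,000 / ([(1 − (1+r)^−n)/r]) = €94,269.47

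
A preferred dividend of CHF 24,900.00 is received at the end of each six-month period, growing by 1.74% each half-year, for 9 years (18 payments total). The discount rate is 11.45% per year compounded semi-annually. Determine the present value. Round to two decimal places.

CHF 311,930.07

Periodic rate r = 0.1145/2 per half-year; n is counted in half-years.
Growing ordinary annuity: PV = PMT₁ × [1 − ((1+g)/(1+r))^n] / (r − g) = 24,900 × [1 − ((1+0.0174)/(1+r))^18] / (r − 0.0174) = CHF 311,930.07.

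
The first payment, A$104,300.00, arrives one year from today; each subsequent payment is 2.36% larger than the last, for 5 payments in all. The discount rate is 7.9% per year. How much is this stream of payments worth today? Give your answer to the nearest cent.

Periodic rate r = 0.079 per year.
Growing ordinary annuity: PV = PMT₁ × [1 − ((1+g)/(1+r))^n] / (r − g) = 104,300 × [1 − ((1+0.0236)/(1+r))^5] / (r − 0.0236) = A$436,170.59.

A$436,170.59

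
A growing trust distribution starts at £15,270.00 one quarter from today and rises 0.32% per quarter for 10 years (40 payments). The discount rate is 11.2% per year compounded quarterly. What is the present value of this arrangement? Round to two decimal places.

£383,898.97

Periodic rate r = 0.112/4 per quarter; n is counted in quarters.
Growing ordinary annuity: PV = PMT₁ × [1 − ((1+g)/(1+r))^n] / (r − g) = 15,270 × [1 − ((1+0.0032)/(1+r))^40] / (r − 0.0032) = £383,898.97.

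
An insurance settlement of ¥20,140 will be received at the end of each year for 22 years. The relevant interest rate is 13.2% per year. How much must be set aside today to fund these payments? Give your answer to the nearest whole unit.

This is an ordinary annuity: 22 payments of ¥20,140 at the end of each year.
Periodic rate r = 0.132 per year.
PV = PMT × [(1 − (1+r)^−n)/r] = 20,140 × [1 − (1+r)^−22] / r = ¥142,602

¥142,602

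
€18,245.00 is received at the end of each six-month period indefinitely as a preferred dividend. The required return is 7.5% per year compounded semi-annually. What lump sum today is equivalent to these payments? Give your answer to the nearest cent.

€486,533.33

Periodic rate r = 0.075/2 per half-year.
Level perpetuity: PV = PMT / r = 18,245 / (0.075/2) = €486,533.33.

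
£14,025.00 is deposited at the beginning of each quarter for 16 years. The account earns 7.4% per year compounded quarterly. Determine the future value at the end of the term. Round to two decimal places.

£1,723,600.97

This is an annuity due: 64 deposits of £14,025.00 at the beginning of each quarter.
Periodic rate r = 0.074/4 per quarter; n is counted in quarters.
FV = PMT × [((1+r)^n − 1)/r] × (1+r) = 14,025 × [(1+r)^64 − 1] / r × (1+r) = £1,723,600.97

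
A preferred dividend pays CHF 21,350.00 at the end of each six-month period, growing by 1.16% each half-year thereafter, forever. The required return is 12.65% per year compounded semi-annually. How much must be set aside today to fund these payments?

CHF 413,359.15

Periodic rate r = 0.1265/2 per half-year.
Growing perpetuity (Gordon): PV = PMT₁ / (r − g) = 21,350 / (r − 0.0116) = CHF 413,359.15.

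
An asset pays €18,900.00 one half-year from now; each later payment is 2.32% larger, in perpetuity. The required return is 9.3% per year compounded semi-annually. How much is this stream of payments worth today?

Periodic rate r = 0.093/2 per half-year.
Growing perpetuity (Gordon): PV = PMT₁ / (r − g) = 18,900 / (r − 0.0232) = €811,158.80.

€811,158.80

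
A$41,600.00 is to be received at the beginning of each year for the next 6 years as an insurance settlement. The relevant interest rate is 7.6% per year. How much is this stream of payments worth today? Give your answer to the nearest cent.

A$209,462.65

This is an annuity due: 6 payments of A$41,600.00 at the beginning of each year.
Periodic rate r = 0.076 per year.
PV = PMT × [(1 − (1+r)^−n)/r] × (1+r) = 41,600 × [1 − (1+r)^−6] / r × (1+r) = A$209,462.65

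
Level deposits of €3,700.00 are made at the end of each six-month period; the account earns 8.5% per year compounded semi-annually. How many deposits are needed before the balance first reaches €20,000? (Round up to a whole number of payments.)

5 payments

Periodic rate r = 0.085/2 per half-year; n is counted in half-years.
Ordinary annuity FV: 20,000 = 3,700 × [((1+r)^n − 1)/r].
(1+r)^n = 1 + 20,000 × r / 3,700, so n = ln(1 + 20,000·r/3,700) / ln(1+r) = 4.97.
Round up to a whole number of payments: n = 5.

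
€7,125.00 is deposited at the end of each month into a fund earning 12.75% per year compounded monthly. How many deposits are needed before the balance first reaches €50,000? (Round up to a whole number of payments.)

7 payments

Periodic rate r = 0.1275/12 per month; n is counted in months.
Ordinary annuity FV: 50,000 = 7,125 × [((1+r)^n − 1)/r].
(1+r)^n = 1 + 50,000 × r / 7,125, so n = ln(1 + 50,000·r/7,125) / ln(1+r) = 6.80.
Round up to a whole number of payments: n = 7.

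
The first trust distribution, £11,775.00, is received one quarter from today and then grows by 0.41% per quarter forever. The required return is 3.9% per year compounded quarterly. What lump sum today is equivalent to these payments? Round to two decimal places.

£2,084,070.80

Periodic rate r = 0.039/4 per quarter.
Growing perpetuity (Gordon): PV = PMT₁ / (r − g) = 11,775 / (r − 0.0041) = £2,084,070.80.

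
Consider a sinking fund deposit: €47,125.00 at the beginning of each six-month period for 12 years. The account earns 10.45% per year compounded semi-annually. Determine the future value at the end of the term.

This is an annuity due: 24 deposits of €47,125.00 at the beginning of each six-month period.
Periodic rate r = 0.1045/2 per half-year; n is counted in half-years.
FV = PMT × [((1+r)^n − 1)/r] × (1+r) = 47,125 × [(1+r)^24 − 1] / r × (1+r) = €2,273,056.78

€2,273,056.78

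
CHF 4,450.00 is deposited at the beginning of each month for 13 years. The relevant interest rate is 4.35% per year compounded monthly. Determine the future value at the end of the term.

This is an annuity due: 156 deposits of CHF 4,450.00 at the beginning of each month.
Periodic rate r = 0.0435/12 per month; n is counted in months.
FV = PMT × [((1+r)^n − 1)/r] × (1+r) = 4,450 × [(1+r)^156 − 1] / r × (1+r) = CHF 934,534.84

CHF 934,534.84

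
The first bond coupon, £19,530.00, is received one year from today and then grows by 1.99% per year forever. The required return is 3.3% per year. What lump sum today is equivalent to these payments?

Periodic rate r = 0.033 per year.
Growing perpetuity (Gordon): PV = PMT₁ / (r − g) = 19,530 / (r − 0.0199) = £1,490,839.69.

£1,490,839.69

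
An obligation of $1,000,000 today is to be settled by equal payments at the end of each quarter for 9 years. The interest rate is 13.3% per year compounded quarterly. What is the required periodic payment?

$48,051.81

Level ordinary annuity; solve PV = PMT × [(1 − (1+r)^−n)/r] for PMT.
Periodic rate r = 0.133/4 per quarter; n is counted in quarters.
With n = 36: PMT = 1,000,000 / ([(1 − (1+r)^−n)/r]) = $48,051.81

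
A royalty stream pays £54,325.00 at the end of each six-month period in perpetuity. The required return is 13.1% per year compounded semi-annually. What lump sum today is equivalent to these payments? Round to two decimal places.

Periodic rate r = 0.131/2 per half-year.
Level perpetuity: PV = PMT / r = 54,325 / (0.131/2) = £829,389.31.

£829,389.31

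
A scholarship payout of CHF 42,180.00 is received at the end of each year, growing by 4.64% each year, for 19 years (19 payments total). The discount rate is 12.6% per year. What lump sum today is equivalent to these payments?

CHF 398,310.08

Periodic rate r = 0.126 per year.
Growing ordinary annuity: PV = PMT₁ × [1 − ((1+g)/(1+r))^n] / (r − g) = 42,180 × [1 − ((1+0.0464)/(1+r))^19] / (r − 0.0464) = CHF 398,310.08.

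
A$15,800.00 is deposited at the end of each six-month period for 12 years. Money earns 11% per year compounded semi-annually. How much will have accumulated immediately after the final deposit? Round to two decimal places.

This is an ordinary annuity: 24 deposits of A$15,800.00 at the end of each six-month period.
Periodic rate r = 0.11/2 per half-year; n is counted in half-years.
FV = PMT × [((1+r)^n − 1)/r] = 15,800 × [(1+r)^24 − 1] / r = A$751,100.37

A$751,100.37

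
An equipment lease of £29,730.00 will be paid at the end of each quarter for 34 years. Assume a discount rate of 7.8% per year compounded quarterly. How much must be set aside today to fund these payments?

£1,414,335.32

This is an ordinary annuity: 136 payments of £29,730.00 at the end of each quarter.
Periodic rate r = 0.078/4 per quarter; n is counted in quarters.
PV = PMT × [(1 − (1+r)^−n)/r] = 29,730 × [1 − (1+r)^−136] / r = £1,414,335.32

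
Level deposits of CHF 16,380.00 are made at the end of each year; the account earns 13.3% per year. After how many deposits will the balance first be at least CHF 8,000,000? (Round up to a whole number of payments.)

Periodic rate r = 0.133 per year.
Ordinary annuity FV: 8,000,000 = 16,380 × [((1+r)^n − 1)/r].
(1+r)^n = 1 + 8,000,000 × r / 16,380, so n = ln(1 + 8,000,000·r/16,380) / ln(1+r) = 33.55.
Round up to a whole number of payments: n = 34.

34 payments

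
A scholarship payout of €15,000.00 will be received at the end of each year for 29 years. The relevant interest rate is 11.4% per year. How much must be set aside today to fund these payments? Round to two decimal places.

This is an ordinary annuity: 29 payments of €15,000.00 at the end of each year.
Periodic rate r = 0.114 per year.
PV = PMT × [(1 − (1+r)^−n)/r] = 15,000 × [1 − (1+r)^−29] / r = €125,830.96

€125,830.96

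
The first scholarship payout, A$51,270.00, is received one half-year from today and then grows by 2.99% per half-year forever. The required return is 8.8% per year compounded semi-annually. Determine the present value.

Periodic rate r = 0.088/2 per half-year.
Growing perpetuity (Gordon): PV = PMT₁ / (r − g) = 51,270 / (r − 0.0299) = A$3,636,170.21.

A$3,636,170.21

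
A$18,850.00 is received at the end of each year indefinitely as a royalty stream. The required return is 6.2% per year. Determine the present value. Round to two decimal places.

Periodic rate r = 0.062 per year.
Level perpetuity: PV = PMT / r = 18,850 / (0.062) = A$304,032.26.

A$304,032.26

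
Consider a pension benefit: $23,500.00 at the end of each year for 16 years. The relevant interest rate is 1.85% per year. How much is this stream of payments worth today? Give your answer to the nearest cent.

$322,900.33

This is an ordinary annuity: 16 payments of $23,500.00 at the end of each year.
Periodic rate r = 0.0185 per year.
PV = PMT × [(1 − (1+r)^−n)/r] = 23,500 × [1 − (1+r)^−16] / r = $322,900.33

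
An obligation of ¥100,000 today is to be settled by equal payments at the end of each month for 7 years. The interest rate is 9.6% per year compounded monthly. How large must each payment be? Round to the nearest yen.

Level ordinary annuity; solve PV = PMT × [(1 − (1+r)^−n)/r] for PMT.
Periodic rate r = 0.096/12 per month; n is counted in months.
With n = 84: PMT = 100,000 / ([(1 − (1+r)^−n)/r]) = ¥1,640

¥1,640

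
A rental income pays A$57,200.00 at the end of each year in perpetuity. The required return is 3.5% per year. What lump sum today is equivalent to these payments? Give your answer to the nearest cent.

Periodic rate r = 0.035 per year.
Level perpetuity: PV = PMT / r = 57,200 / (0.035) = A$1,634,285.71.

A$1,634,285.71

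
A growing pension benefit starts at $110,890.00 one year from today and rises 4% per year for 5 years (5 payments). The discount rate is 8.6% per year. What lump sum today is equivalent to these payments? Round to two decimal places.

Periodic rate r = 0.086 per year.
Growing ordinary annuity: PV = PMT₁ × [1 − ((1+g)/(1+r))^n] / (r − g) = 110,890 × [1 − ((1+0.04)/(1+r))^5] / (r − 0.04) = $469,086.34.

$469,086.34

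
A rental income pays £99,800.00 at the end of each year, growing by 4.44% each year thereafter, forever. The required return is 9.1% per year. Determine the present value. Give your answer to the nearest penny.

Periodic rate r = 0.091 per year.
Growing perpetuity (Gordon): PV = PMT₁ / (r − g) = 99,800 / (r − 0.0444) = £2,141,630.90.

£2,141,630.90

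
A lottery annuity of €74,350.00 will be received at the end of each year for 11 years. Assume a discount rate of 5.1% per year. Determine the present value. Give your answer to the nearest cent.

This is an ordinary annuity: 11 payments of €74,350.00 at the end of each year.
Periodic rate r = 0.051 per year.
PV = PMT × [(1 − (1+r)^−n)/r] = 74,350 × [1 − (1+r)^−11] / r = €614,351.23

€614,351.23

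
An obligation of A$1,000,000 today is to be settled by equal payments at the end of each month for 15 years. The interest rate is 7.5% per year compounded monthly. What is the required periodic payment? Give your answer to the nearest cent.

Level ordinary annuity; solve PV = PMT × [(1 − (1+r)^−n)/r] for PMT.
Periodic rate r = 0.075/12 per month; n is counted in months.
With n = 180: PMT = 1,000,000 / ([(1 − (1+r)^−n)/r]) = A$9,270.12

A$9,270.12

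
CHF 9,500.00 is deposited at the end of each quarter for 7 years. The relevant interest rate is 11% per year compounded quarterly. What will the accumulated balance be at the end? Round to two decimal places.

This is an ordinary annuity: 28 deposits of CHF 9,500.00 at the end of each quarter.
Periodic rate r = 0.11/4 per quarter; n is counted in quarters.
FV = PMT × [((1+r)^n − 1)/r] = 9,500 × [(1+r)^28 − 1] / r = CHF 392,929.27

CHF 392,929.27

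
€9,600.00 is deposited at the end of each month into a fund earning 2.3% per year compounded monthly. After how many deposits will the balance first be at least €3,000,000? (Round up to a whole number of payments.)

Periodic rate r = 0.023/12 per month; n is counted in months.
Ordinary annuity FV: 3,000,000 = 9,600 × [((1+r)^n − 1)/r].
(1+r)^n = 1 + 3,000,000 × r / 9,600, so n = ln(1 + 3,000,000·r/9,600) / ln(1+r) = 245.11.
Round up to a whole number of payments: n = 246.

246 payments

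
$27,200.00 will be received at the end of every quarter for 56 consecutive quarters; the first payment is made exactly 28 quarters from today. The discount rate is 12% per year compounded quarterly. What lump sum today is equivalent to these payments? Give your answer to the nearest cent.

Ordinary annuity of 56 payments, first payment at period 28.
Periodic rate r = 0.12/4 per quarter; n is counted in quarters.
The ordinary-annuity PV formula values the stream one period before the first payment (period 27); discount that back 27 periods:
PV₀ = 27,200 × [1 − (1+r)^−56] / r × (1+r)^−27 = $330,195.94

$330,195.94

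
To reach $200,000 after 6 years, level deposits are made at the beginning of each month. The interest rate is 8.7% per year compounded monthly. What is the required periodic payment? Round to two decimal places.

Level annuity due; solve FV = PMT × [((1+r)^n − 1)/r] × (1+r) for PMT.
Periodic rate r = 0.087/12 per month; n is counted in months.
With n = 72: PMT = 200,000 / ([((1+r)^n − 1)/r] × (1+r)) = $2,110.10

$2,110.10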